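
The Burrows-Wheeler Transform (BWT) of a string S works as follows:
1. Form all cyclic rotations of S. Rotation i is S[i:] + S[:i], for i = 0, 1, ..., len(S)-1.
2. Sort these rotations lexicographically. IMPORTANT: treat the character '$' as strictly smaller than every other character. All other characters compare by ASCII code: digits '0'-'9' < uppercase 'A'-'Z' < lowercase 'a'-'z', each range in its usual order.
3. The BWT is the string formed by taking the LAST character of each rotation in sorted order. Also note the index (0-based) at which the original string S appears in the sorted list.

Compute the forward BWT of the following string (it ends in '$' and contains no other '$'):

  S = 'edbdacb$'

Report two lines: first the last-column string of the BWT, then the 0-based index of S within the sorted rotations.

All 8 rotations (rotation i = S[i:]+S[:i]):
  rot[0] = edbdacb$
  rot[1] = dbdacb$e
  rot[2] = bdacb$ed
  rot[3] = dacb$edb
  rot[4] = acb$edbd
  rot[5] = cb$edbda
  rot[6] = b$edbdac
  rot[7] = $edbdacb
Sorted (with $ < everything):
  sorted[0] = $edbdacb  (last char: 'b')
  sorted[1] = acb$edbd  (last char: 'd')
  sorted[2] = b$edbdac  (last char: 'c')
  sorted[3] = bdacb$ed  (last char: 'd')
  sorted[4] = cb$edbda  (last char: 'a')
  sorted[5] = dacb$edb  (last char: 'b')
  sorted[6] = dbdacb$e  (last char: 'e')
  sorted[7] = edbdacb$  (last char: '$')
Last column: bdcdabe$
Original string S is at sorted index 7

Answer: bdcdabe$
7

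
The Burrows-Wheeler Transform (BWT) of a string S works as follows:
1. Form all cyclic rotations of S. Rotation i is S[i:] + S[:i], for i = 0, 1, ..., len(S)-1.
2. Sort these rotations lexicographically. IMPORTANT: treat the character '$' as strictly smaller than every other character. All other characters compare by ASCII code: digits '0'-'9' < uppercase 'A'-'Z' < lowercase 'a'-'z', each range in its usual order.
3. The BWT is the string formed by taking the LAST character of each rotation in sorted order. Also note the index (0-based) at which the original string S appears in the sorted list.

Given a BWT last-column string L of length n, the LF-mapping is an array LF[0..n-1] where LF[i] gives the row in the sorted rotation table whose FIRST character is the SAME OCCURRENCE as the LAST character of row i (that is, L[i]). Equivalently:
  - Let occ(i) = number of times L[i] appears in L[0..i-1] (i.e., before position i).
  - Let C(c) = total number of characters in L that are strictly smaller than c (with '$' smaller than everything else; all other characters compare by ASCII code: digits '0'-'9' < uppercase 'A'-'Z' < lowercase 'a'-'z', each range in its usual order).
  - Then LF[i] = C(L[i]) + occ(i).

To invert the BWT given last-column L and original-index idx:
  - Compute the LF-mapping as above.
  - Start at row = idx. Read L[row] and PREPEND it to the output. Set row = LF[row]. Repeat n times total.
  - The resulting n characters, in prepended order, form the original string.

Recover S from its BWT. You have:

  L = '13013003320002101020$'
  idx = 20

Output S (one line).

Answer: 30300010012030212301$

Derivation:
LF mapping: 10 17 1 11 18 2 3 19 20 14 4 5 6 15 12 7 13 8 16 9 0
Walk LF starting at row 20, prepending L[row]:
  step 1: row=20, L[20]='$', prepend. Next row=LF[20]=0
  step 2: row=0, L[0]='1', prepend. Next row=LF[0]=10
  step 3: row=10, L[10]='0', prepend. Next row=LF[10]=4
  step 4: row=4, L[4]='3', prepend. Next row=LF[4]=18
  step 5: row=18, L[18]='2', prepend. Next row=LF[18]=16
  step 6: row=16, L[16]='1', prepend. Next row=LF[16]=13
  step 7: row=13, L[13]='2', prepend. Next row=LF[13]=15
  step 8: row=15, L[15]='0', prepend. Next row=LF[15]=7
  step 9: row=7, L[7]='3', prepend. Next row=LF[7]=19
  step 10: row=19, L[19]='0', prepend. Next row=LF[19]=9
  step 11: row=9, L[9]='2', prepend. Next row=LF[9]=14
  step 12: row=14, L[14]='1', prepend. Next row=LF[14]=12
  step 13: row=12, L[12]='0', prepend. Next row=LF[12]=6
  step 14: row=6, L[6]='0', prepend. Next row=LF[6]=3
  step 15: row=3, L[3]='1', prepend. Next row=LF[3]=11
  step 16: row=11, L[11]='0', prepend. Next row=LF[11]=5
  step 17: row=5, L[5]='0', prepend. Next row=LF[5]=2
  step 18: row=2, L[2]='0', prepend. Next row=LF[2]=1
  step 19: row=1, L[1]='3', prepend. Next row=LF[1]=17
  step 20: row=17, L[17]='0', prepend. Next row=LF[17]=8
  step 21: row=8, L[8]='3', prepend. Next row=LF[8]=20
Reversed output: 30300010012030212301$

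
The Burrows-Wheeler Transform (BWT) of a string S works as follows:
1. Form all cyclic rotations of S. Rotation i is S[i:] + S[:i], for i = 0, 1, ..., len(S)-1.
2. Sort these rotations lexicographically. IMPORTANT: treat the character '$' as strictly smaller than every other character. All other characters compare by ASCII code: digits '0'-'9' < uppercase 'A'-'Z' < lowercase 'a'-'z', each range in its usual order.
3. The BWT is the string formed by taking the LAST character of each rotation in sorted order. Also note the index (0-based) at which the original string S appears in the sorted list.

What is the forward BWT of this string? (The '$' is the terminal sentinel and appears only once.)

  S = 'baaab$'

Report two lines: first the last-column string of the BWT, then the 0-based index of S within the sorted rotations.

All 6 rotations (rotation i = S[i:]+S[:i]):
  rot[0] = baaab$
  rot[1] = aaab$b
  rot[2] = aab$ba
  rot[3] = ab$baa
  rot[4] = b$baaa
  rot[5] = $baaab
Sorted (with $ < everything):
  sorted[0] = $baaab  (last char: 'b')
  sorted[1] = aaab$b  (last char: 'b')
  sorted[2] = aab$ba  (last char: 'a')
  sorted[3] = ab$baa  (last char: 'a')
  sorted[4] = b$baaa  (last char: 'a')
  sorted[5] = baaab$  (last char: '$')
Last column: bbaaa$
Original string S is at sorted index 5

Answer: bbaaa$
5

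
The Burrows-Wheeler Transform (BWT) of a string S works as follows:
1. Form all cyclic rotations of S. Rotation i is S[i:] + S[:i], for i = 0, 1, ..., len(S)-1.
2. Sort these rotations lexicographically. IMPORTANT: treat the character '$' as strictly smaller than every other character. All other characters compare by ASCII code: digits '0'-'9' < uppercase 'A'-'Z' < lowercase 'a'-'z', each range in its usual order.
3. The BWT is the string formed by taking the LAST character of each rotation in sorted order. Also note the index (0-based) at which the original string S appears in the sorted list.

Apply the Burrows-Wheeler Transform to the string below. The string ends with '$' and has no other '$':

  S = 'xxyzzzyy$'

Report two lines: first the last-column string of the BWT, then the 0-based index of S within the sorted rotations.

All 9 rotations (rotation i = S[i:]+S[:i]):
  rot[0] = xxyzzzyy$
  rot[1] = xyzzzyy$x
  rot[2] = yzzzyy$xx
  rot[3] = zzzyy$xxy
  rot[4] = zzyy$xxyz
  rot[5] = zyy$xxyzz
  rot[6] = yy$xxyzzz
  rot[7] = y$xxyzzzy
  rot[8] = $xxyzzzyy
Sorted (with $ < everything):
  sorted[0] = $xxyzzzyy  (last char: 'y')
  sorted[1] = xxyzzzyy$  (last char: '$')
  sorted[2] = xyzzzyy$x  (last char: 'x')
  sorted[3] = y$xxyzzzy  (last char: 'y')
  sorted[4] = yy$xxyzzz  (last char: 'z')
  sorted[5] = yzzzyy$xx  (last char: 'x')
  sorted[6] = zyy$xxyzz  (last char: 'z')
  sorted[7] = zzyy$xxyz  (last char: 'z')
  sorted[8] = zzzyy$xxy  (last char: 'y')
Last column: y$xyzxzzy
Original string S is at sorted index 1

Answer: y$xyzxzzy
1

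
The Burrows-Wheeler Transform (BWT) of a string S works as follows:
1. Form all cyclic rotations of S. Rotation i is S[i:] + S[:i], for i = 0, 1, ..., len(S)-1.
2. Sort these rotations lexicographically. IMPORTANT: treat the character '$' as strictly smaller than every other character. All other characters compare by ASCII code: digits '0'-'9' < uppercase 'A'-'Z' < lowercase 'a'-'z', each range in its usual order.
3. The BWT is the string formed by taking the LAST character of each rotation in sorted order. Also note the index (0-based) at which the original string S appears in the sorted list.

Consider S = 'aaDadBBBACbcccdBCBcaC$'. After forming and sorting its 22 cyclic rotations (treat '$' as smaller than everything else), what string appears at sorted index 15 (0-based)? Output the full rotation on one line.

All 22 rotations (rotation i = S[i:]+S[:i]):
  rot[0] = aaDadBBBACbcccdBCBcaC$
  rot[1] = aDadBBBACbcccdBCBcaC$a
  rot[2] = DadBBBACbcccdBCBcaC$aa
  rot[3] = adBBBACbcccdBCBcaC$aaD
  rot[4] = dBBBACbcccdBCBcaC$aaDa
  rot[5] = BBBACbcccdBCBcaC$aaDad
  rot[6] = BBACbcccdBCBcaC$aaDadB
  rot[7] = BACbcccdBCBcaC$aaDadBB
  rot[8] = ACbcccdBCBcaC$aaDadBBB
  rot[9] = CbcccdBCBcaC$aaDadBBBA
  rot[10] = bcccdBCBcaC$aaDadBBBAC
  rot[11] = cccdBCBcaC$aaDadBBBACb
  rot[12] = ccdBCBcaC$aaDadBBBACbc
  rot[13] = cdBCBcaC$aaDadBBBACbcc
  rot[14] = dBCBcaC$aaDadBBBACbccc
  rot[15] = BCBcaC$aaDadBBBACbcccd
  rot[16] = CBcaC$aaDadBBBACbcccdB
  rot[17] = BcaC$aaDadBBBACbcccdBC
  rot[18] = caC$aaDadBBBACbcccdBCB
  rot[19] = aC$aaDadBBBACbcccdBCBc
  rot[20] = C$aaDadBBBACbcccdBCBca
  rot[21] = $aaDadBBBACbcccdBCBcaC
Sorted (with $ < everything):
  sorted[0] = $aaDadBBBACbcccdBCBcaC
  sorted[1] = ACbcccdBCBcaC$aaDadBBB
  sorted[2] = BACbcccdBCBcaC$aaDadBB
  sorted[3] = BBACbcccdBCBcaC$aaDadB
  sorted[4] = BBBACbcccdBCBcaC$aaDad
  sorted[5] = BCBcaC$aaDadBBBACbcccd
  sorted[6] = BcaC$aaDadBBBACbcccdBC
  sorted[7] = C$aaDadBBBACbcccdBCBca
  sorted[8] = CBcaC$aaDadBBBACbcccdB
  sorted[9] = CbcccdBCBcaC$aaDadBBBA
  sorted[10] = DadBBBACbcccdBCBcaC$aa
  sorted[11] = aC$aaDadBBBACbcccdBCBc
  sorted[12] = aDadBBBACbcccdBCBcaC$a
  sorted[13] = aaDadBBBACbcccdBCBcaC$
  sorted[14] = adBBBACbcccdBCBcaC$aaD
  sorted[15] = bcccdBCBcaC$aaDadBBBAC
  sorted[16] = caC$aaDadBBBACbcccdBCB
  sorted[17] = cccdBCBcaC$aaDadBBBACb
  sorted[18] = ccdBCBcaC$aaDadBBBACbc
  sorted[19] = cdBCBcaC$aaDadBBBACbcc
  sorted[20] = dBBBACbcccdBCBcaC$aaDa
  sorted[21] = dBCBcaC$aaDadBBBACbccc
sorted[15] = bcccdBCBcaC$aaDadBBBAC

Answer: bcccdBCBcaC$aaDadBBBAC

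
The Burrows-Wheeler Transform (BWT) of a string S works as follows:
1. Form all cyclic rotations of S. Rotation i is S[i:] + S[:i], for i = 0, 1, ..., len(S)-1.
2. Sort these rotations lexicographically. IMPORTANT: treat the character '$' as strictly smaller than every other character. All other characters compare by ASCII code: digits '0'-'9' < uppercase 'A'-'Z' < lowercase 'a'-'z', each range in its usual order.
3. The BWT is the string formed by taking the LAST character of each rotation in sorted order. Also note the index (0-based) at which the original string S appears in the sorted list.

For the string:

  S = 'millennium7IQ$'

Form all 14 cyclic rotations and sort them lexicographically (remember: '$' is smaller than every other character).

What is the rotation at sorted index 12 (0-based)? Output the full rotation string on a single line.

All 14 rotations (rotation i = S[i:]+S[:i]):
  rot[0] = millennium7IQ$
  rot[1] = illennium7IQ$m
  rot[2] = llennium7IQ$mi
  rot[3] = lennium7IQ$mil
  rot[4] = ennium7IQ$mill
  rot[5] = nnium7IQ$mille
  rot[6] = nium7IQ$millen
  rot[7] = ium7IQ$millenn
  rot[8] = um7IQ$millenni
  rot[9] = m7IQ$millenniu
  rot[10] = 7IQ$millennium
  rot[11] = IQ$millennium7
  rot[12] = Q$millennium7I
  rot[13] = $millennium7IQ
Sorted (with $ < everything):
  sorted[0] = $millennium7IQ
  sorted[1] = 7IQ$millennium
  sorted[2] = IQ$millennium7
  sorted[3] = Q$millennium7I
  sorted[4] = ennium7IQ$mill
  sorted[5] = illennium7IQ$m
  sorted[6] = ium7IQ$millenn
  sorted[7] = lennium7IQ$mil
  sorted[8] = llennium7IQ$mi
  sorted[9] = m7IQ$millenniu
  sorted[10] = millennium7IQ$
  sorted[11] = nium7IQ$millen
  sorted[12] = nnium7IQ$mille
  sorted[13] = um7IQ$millenni
sorted[12] = nnium7IQ$mille

Answer: nnium7IQ$mille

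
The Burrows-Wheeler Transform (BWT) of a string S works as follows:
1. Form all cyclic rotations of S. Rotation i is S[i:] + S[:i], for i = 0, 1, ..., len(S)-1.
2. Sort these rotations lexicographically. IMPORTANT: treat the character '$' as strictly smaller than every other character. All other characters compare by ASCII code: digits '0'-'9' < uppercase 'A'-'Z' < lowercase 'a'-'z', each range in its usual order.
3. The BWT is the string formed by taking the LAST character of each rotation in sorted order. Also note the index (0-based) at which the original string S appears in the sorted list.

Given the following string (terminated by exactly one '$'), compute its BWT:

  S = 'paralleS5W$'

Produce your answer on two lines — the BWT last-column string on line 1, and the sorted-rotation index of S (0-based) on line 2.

All 11 rotations (rotation i = S[i:]+S[:i]):
  rot[0] = paralleS5W$
  rot[1] = aralleS5W$p
  rot[2] = ralleS5W$pa
  rot[3] = alleS5W$par
  rot[4] = lleS5W$para
  rot[5] = leS5W$paral
  rot[6] = eS5W$parall
  rot[7] = S5W$paralle
  rot[8] = 5W$paralleS
  rot[9] = W$paralleS5
  rot[10] = $paralleS5W
Sorted (with $ < everything):
  sorted[0] = $paralleS5W  (last char: 'W')
  sorted[1] = 5W$paralleS  (last char: 'S')
  sorted[2] = S5W$paralle  (last char: 'e')
  sorted[3] = W$paralleS5  (last char: '5')
  sorted[4] = alleS5W$par  (last char: 'r')
  sorted[5] = aralleS5W$p  (last char: 'p')
  sorted[6] = eS5W$parall  (last char: 'l')
  sorted[7] = leS5W$paral  (last char: 'l')
  sorted[8] = lleS5W$para  (last char: 'a')
  sorted[9] = paralleS5W$  (last char: '$')
  sorted[10] = ralleS5W$pa  (last char: 'a')
Last column: WSe5rplla$a
Original string S is at sorted index 9

Answer: WSe5rplla$a
9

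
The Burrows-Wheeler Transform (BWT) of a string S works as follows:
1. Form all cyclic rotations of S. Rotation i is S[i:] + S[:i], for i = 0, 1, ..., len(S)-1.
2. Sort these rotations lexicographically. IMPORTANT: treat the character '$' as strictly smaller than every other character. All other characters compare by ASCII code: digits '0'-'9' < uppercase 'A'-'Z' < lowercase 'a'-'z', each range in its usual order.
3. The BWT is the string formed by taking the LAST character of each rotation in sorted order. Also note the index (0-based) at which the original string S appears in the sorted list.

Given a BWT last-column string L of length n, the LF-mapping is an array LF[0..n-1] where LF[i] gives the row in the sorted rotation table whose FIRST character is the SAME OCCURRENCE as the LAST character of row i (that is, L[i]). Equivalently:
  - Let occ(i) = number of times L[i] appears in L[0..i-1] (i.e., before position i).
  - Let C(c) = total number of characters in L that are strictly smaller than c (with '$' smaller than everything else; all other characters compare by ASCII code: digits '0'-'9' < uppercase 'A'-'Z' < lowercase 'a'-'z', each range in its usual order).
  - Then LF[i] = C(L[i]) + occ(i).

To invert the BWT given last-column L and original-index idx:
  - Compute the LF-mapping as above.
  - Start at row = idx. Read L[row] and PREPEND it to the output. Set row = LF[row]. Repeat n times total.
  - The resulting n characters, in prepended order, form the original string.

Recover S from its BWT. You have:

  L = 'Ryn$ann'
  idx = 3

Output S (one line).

Answer: nannyR$

Derivation:
LF mapping: 1 6 3 0 2 4 5
Walk LF starting at row 3, prepending L[row]:
  step 1: row=3, L[3]='$', prepend. Next row=LF[3]=0
  step 2: row=0, L[0]='R', prepend. Next row=LF[0]=1
  step 3: row=1, L[1]='y', prepend. Next row=LF[1]=6
  step 4: row=6, L[6]='n', prepend. Next row=LF[6]=5
  step 5: row=5, L[5]='n', prepend. Next row=LF[5]=4
  step 6: row=4, L[4]='a', prepend. Next row=LF[4]=2
  step 7: row=2, L[2]='n', prepend. Next row=LF[2]=3
Reversed output: nannyR$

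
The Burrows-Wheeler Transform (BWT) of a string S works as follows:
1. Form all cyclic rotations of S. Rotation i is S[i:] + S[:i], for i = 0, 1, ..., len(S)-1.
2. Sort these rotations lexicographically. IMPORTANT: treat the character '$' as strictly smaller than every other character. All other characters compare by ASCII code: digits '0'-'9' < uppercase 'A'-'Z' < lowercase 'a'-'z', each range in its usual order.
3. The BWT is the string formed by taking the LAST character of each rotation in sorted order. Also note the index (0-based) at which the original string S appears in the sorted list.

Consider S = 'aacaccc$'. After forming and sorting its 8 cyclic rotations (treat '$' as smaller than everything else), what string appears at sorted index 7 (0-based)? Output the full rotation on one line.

Answer: ccc$aaca

Derivation:
All 8 rotations (rotation i = S[i:]+S[:i]):
  rot[0] = aacaccc$
  rot[1] = acaccc$a
  rot[2] = caccc$aa
  rot[3] = accc$aac
  rot[4] = ccc$aaca
  rot[5] = cc$aacac
  rot[6] = c$aacacc
  rot[7] = $aacaccc
Sorted (with $ < everything):
  sorted[0] = $aacaccc
  sorted[1] = aacaccc$
  sorted[2] = acaccc$a
  sorted[3] = accc$aac
  sorted[4] = c$aacacc
  sorted[5] = caccc$aa
  sorted[6] = cc$aacac
  sorted[7] = ccc$aaca
sorted[7] = ccc$aaca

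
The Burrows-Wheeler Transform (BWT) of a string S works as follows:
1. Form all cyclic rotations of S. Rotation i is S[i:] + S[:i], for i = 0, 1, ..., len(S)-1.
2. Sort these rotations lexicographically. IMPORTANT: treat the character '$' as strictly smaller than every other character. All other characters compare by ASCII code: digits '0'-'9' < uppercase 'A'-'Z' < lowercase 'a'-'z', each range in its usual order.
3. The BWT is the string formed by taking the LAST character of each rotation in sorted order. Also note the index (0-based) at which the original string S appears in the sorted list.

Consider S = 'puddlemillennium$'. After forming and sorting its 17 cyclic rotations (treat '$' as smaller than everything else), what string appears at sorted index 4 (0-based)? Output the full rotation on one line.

All 17 rotations (rotation i = S[i:]+S[:i]):
  rot[0] = puddlemillennium$
  rot[1] = uddlemillennium$p
  rot[2] = ddlemillennium$pu
  rot[3] = dlemillennium$pud
  rot[4] = lemillennium$pudd
  rot[5] = emillennium$puddl
  rot[6] = millennium$puddle
  rot[7] = illennium$puddlem
  rot[8] = llennium$puddlemi
  rot[9] = lennium$puddlemil
  rot[10] = ennium$puddlemill
  rot[11] = nnium$puddlemille
  rot[12] = nium$puddlemillen
  rot[13] = ium$puddlemillenn
  rot[14] = um$puddlemillenni
  rot[15] = m$puddlemillenniu
  rot[16] = $puddlemillennium
Sorted (with $ < everything):
  sorted[0] = $puddlemillennium
  sorted[1] = ddlemillennium$pu
  sorted[2] = dlemillennium$pud
  sorted[3] = emillennium$puddl
  sorted[4] = ennium$puddlemill
  sorted[5] = illennium$puddlem
  sorted[6] = ium$puddlemillenn
  sorted[7] = lemillennium$pudd
  sorted[8] = lennium$puddlemil
  sorted[9] = llennium$puddlemi
  sorted[10] = m$puddlemillenniu
  sorted[11] = millennium$puddle
  sorted[12] = nium$puddlemillen
  sorted[13] = nnium$puddlemille
  sorted[14] = puddlemillennium$
  sorted[15] = uddlemillennium$p
  sorted[16] = um$puddlemillenni
sorted[4] = ennium$puddlemill

Answer: ennium$puddlemill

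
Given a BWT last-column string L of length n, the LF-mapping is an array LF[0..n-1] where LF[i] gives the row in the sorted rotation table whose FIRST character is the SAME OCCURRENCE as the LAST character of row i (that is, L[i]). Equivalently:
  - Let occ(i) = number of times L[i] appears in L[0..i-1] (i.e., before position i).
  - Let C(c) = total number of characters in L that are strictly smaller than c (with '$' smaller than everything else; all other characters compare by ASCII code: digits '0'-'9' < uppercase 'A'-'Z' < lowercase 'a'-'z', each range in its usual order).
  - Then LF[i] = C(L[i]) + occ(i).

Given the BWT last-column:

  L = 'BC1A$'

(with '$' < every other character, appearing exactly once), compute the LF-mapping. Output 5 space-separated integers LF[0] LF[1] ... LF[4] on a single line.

Answer: 3 4 1 2 0

Derivation:
Char counts: '$':1, '1':1, 'A':1, 'B':1, 'C':1
C (first-col start): C('$')=0, C('1')=1, C('A')=2, C('B')=3, C('C')=4
L[0]='B': occ=0, LF[0]=C('B')+0=3+0=3
L[1]='C': occ=0, LF[1]=C('C')+0=4+0=4
L[2]='1': occ=0, LF[2]=C('1')+0=1+0=1
L[3]='A': occ=0, LF[3]=C('A')+0=2+0=2
L[4]='$': occ=0, LF[4]=C('$')+0=0+0=0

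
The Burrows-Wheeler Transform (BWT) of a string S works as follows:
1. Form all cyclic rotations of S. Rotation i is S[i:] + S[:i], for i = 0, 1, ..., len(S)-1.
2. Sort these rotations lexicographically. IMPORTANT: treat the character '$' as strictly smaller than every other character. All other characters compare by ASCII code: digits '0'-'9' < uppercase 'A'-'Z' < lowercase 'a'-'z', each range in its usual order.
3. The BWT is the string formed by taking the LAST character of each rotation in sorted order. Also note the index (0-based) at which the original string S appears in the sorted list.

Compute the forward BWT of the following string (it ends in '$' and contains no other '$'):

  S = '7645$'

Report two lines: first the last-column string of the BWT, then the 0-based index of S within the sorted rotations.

Answer: 5647$
4

Derivation:
All 5 rotations (rotation i = S[i:]+S[:i]):
  rot[0] = 7645$
  rot[1] = 645$7
  rot[2] = 45$76
  rot[3] = 5$764
  rot[4] = $7645
Sorted (with $ < everything):
  sorted[0] = $7645  (last char: '5')
  sorted[1] = 45$76  (last char: '6')
  sorted[2] = 5$764  (last char: '4')
  sorted[3] = 645$7  (last char: '7')
  sorted[4] = 7645$  (last char: '$')
Last column: 5647$
Original string S is at sorted index 4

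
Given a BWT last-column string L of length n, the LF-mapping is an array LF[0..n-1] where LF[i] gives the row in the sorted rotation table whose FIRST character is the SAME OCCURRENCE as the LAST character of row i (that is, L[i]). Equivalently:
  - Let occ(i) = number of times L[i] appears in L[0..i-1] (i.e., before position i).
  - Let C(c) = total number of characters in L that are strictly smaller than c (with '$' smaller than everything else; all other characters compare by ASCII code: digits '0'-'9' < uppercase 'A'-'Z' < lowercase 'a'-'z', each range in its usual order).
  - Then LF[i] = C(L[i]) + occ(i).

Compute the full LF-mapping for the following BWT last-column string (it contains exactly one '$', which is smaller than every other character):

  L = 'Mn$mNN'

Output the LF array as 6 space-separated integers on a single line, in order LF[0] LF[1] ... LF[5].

Char counts: '$':1, 'M':1, 'N':2, 'm':1, 'n':1
C (first-col start): C('$')=0, C('M')=1, C('N')=2, C('m')=4, C('n')=5
L[0]='M': occ=0, LF[0]=C('M')+0=1+0=1
L[1]='n': occ=0, LF[1]=C('n')+0=5+0=5
L[2]='$': occ=0, LF[2]=C('$')+0=0+0=0
L[3]='m': occ=0, LF[3]=C('m')+0=4+0=4
L[4]='N': occ=0, LF[4]=C('N')+0=2+0=2
L[5]='N': occ=1, LF[5]=C('N')+1=2+1=3

Answer: 1 5 0 4 2 3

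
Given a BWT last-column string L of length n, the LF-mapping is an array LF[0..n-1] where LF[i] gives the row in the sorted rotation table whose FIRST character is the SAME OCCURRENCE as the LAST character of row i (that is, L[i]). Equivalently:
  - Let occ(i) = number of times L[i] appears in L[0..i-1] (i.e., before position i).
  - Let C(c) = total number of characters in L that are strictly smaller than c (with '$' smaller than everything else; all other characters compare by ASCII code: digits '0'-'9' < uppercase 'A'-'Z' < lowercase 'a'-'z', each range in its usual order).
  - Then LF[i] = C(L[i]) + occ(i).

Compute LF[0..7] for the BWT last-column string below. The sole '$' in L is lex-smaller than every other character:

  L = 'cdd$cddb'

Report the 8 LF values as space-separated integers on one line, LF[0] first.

Char counts: '$':1, 'b':1, 'c':2, 'd':4
C (first-col start): C('$')=0, C('b')=1, C('c')=2, C('d')=4
L[0]='c': occ=0, LF[0]=C('c')+0=2+0=2
L[1]='d': occ=0, LF[1]=C('d')+0=4+0=4
L[2]='d': occ=1, LF[2]=C('d')+1=4+1=5
L[3]='$': occ=0, LF[3]=C('$')+0=0+0=0
L[4]='c': occ=1, LF[4]=C('c')+1=2+1=3
L[5]='d': occ=2, LF[5]=C('d')+2=4+2=6
L[6]='d': occ=3, LF[6]=C('d')+3=4+3=7
L[7]='b': occ=0, LF[7]=C('b')+0=1+0=1

Answer: 2 4 5 0 3 6 7 1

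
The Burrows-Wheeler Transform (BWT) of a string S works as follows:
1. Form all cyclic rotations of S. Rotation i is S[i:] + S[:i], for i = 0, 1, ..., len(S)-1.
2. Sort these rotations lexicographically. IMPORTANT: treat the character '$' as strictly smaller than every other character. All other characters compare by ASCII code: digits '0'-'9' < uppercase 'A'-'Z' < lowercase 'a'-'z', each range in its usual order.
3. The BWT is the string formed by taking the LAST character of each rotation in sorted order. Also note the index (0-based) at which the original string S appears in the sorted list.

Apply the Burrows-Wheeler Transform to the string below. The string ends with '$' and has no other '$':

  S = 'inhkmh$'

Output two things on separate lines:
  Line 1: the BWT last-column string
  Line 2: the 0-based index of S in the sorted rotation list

Answer: hmn$hki
3

Derivation:
All 7 rotations (rotation i = S[i:]+S[:i]):
  rot[0] = inhkmh$
  rot[1] = nhkmh$i
  rot[2] = hkmh$in
  rot[3] = kmh$inh
  rot[4] = mh$inhk
  rot[5] = h$inhkm
  rot[6] = $inhkmh
Sorted (with $ < everything):
  sorted[0] = $inhkmh  (last char: 'h')
  sorted[1] = h$inhkm  (last char: 'm')
  sorted[2] = hkmh$in  (last char: 'n')
  sorted[3] = inhkmh$  (last char: '$')
  sorted[4] = kmh$inh  (last char: 'h')
  sorted[5] = mh$inhk  (last char: 'k')
  sorted[6] = nhkmh$i  (last char: 'i')
Last column: hmn$hki
Original string S is at sorted index 3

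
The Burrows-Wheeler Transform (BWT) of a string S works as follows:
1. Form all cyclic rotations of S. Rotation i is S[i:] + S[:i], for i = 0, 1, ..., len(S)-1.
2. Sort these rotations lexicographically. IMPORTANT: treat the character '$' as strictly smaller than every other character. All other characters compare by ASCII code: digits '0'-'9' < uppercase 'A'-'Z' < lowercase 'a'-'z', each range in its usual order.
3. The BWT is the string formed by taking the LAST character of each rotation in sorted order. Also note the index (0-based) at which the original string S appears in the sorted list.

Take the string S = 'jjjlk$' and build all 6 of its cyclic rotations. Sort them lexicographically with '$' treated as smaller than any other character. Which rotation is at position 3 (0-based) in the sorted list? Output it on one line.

All 6 rotations (rotation i = S[i:]+S[:i]):
  rot[0] = jjjlk$
  rot[1] = jjlk$j
  rot[2] = jlk$jj
  rot[3] = lk$jjj
  rot[4] = k$jjjl
  rot[5] = $jjjlk
Sorted (with $ < everything):
  sorted[0] = $jjjlk
  sorted[1] = jjjlk$
  sorted[2] = jjlk$j
  sorted[3] = jlk$jj
  sorted[4] = k$jjjl
  sorted[5] = lk$jjj
sorted[3] = jlk$jj

Answer: jlk$jj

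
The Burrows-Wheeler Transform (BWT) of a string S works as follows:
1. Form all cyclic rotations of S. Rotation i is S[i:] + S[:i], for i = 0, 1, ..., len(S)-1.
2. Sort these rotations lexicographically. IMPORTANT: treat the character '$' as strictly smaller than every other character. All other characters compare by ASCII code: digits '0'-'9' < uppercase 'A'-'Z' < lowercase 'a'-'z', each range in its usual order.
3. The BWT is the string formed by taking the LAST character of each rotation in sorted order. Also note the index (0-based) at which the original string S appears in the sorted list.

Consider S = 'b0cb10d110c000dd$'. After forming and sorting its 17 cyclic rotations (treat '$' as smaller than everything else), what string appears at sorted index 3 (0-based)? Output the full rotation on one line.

Answer: 0c000dd$b0cb10d11

Derivation:
All 17 rotations (rotation i = S[i:]+S[:i]):
  rot[0] = b0cb10d110c000dd$
  rot[1] = 0cb10d110c000dd$b
  rot[2] = cb10d110c000dd$b0
  rot[3] = b10d110c000dd$b0c
  rot[4] = 10d110c000dd$b0cb
  rot[5] = 0d110c000dd$b0cb1
  rot[6] = d110c000dd$b0cb10
  rot[7] = 110c000dd$b0cb10d
  rot[8] = 10c000dd$b0cb10d1
  rot[9] = 0c000dd$b0cb10d11
  rot[10] = c000dd$b0cb10d110
  rot[11] = 000dd$b0cb10d110c
  rot[12] = 00dd$b0cb10d110c0
  rot[13] = 0dd$b0cb10d110c00
  rot[14] = dd$b0cb10d110c000
  rot[15] = d$b0cb10d110c000d
  rot[16] = $b0cb10d110c000dd
Sorted (with $ < everything):
  sorted[0] = $b0cb10d110c000dd
  sorted[1] = 000dd$b0cb10d110c
  sorted[2] = 00dd$b0cb10d110c0
  sorted[3] = 0c000dd$b0cb10d11
  sorted[4] = 0cb10d110c000dd$b
  sorted[5] = 0d110c000dd$b0cb1
  sorted[6] = 0dd$b0cb10d110c00
  sorted[7] = 10c000dd$b0cb10d1
  sorted[8] = 10d110c000dd$b0cb
  sorted[9] = 110c000dd$b0cb10d
  sorted[10] = b0cb10d110c000dd$
  sorted[11] = b10d110c000dd$b0c
  sorted[12] = c000dd$b0cb10d110
  sorted[13] = cb10d110c000dd$b0
  sorted[14] = d$b0cb10d110c000d
  sorted[15] = d110c000dd$b0cb10
  sorted[16] = dd$b0cb10d110c000
sorted[3] = 0c000dd$b0cb10d11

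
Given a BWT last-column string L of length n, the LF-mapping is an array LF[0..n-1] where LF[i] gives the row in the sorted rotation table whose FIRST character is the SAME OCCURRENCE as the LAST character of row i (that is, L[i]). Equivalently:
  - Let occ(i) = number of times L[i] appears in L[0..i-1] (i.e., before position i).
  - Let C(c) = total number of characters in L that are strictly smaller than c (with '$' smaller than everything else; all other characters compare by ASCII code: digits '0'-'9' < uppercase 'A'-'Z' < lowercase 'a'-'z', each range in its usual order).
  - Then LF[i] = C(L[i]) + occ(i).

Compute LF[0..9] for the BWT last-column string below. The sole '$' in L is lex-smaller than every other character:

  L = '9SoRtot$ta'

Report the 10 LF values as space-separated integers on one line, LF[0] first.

Char counts: '$':1, '9':1, 'R':1, 'S':1, 'a':1, 'o':2, 't':3
C (first-col start): C('$')=0, C('9')=1, C('R')=2, C('S')=3, C('a')=4, C('o')=5, C('t')=7
L[0]='9': occ=0, LF[0]=C('9')+0=1+0=1
L[1]='S': occ=0, LF[1]=C('S')+0=3+0=3
L[2]='o': occ=0, LF[2]=C('o')+0=5+0=5
L[3]='R': occ=0, LF[3]=C('R')+0=2+0=2
L[4]='t': occ=0, LF[4]=C('t')+0=7+0=7
L[5]='o': occ=1, LF[5]=C('o')+1=5+1=6
L[6]='t': occ=1, LF[6]=C('t')+1=7+1=8
L[7]='$': occ=0, LF[7]=C('$')+0=0+0=0
L[8]='t': occ=2, LF[8]=C('t')+2=7+2=9
L[9]='a': occ=0, LF[9]=C('a')+0=4+0=4

Answer: 1 3 5 2 7 6 8 0 9 4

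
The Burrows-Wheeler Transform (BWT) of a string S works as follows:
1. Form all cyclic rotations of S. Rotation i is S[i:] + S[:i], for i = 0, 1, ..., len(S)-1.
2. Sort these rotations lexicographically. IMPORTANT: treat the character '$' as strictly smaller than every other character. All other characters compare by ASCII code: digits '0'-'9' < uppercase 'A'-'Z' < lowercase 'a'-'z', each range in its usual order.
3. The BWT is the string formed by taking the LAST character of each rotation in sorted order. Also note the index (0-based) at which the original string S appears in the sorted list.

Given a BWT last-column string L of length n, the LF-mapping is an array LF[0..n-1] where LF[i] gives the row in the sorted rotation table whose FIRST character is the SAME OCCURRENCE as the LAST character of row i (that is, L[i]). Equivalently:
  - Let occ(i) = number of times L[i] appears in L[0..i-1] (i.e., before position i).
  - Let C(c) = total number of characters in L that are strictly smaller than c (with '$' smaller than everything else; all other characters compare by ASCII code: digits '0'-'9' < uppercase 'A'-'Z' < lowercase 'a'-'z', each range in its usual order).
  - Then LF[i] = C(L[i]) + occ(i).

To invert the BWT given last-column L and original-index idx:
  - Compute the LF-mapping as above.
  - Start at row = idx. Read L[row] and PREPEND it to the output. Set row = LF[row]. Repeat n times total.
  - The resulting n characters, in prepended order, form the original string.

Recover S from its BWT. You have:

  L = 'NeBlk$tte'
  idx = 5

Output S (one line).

LF mapping: 2 3 1 6 5 0 7 8 4
Walk LF starting at row 5, prepending L[row]:
  step 1: row=5, L[5]='$', prepend. Next row=LF[5]=0
  step 2: row=0, L[0]='N', prepend. Next row=LF[0]=2
  step 3: row=2, L[2]='B', prepend. Next row=LF[2]=1
  step 4: row=1, L[1]='e', prepend. Next row=LF[1]=3
  step 5: row=3, L[3]='l', prepend. Next row=LF[3]=6
  step 6: row=6, L[6]='t', prepend. Next row=LF[6]=7
  step 7: row=7, L[7]='t', prepend. Next row=LF[7]=8
  step 8: row=8, L[8]='e', prepend. Next row=LF[8]=4
  step 9: row=4, L[4]='k', prepend. Next row=LF[4]=5
Reversed output: kettleBN$

Answer: kettleBN$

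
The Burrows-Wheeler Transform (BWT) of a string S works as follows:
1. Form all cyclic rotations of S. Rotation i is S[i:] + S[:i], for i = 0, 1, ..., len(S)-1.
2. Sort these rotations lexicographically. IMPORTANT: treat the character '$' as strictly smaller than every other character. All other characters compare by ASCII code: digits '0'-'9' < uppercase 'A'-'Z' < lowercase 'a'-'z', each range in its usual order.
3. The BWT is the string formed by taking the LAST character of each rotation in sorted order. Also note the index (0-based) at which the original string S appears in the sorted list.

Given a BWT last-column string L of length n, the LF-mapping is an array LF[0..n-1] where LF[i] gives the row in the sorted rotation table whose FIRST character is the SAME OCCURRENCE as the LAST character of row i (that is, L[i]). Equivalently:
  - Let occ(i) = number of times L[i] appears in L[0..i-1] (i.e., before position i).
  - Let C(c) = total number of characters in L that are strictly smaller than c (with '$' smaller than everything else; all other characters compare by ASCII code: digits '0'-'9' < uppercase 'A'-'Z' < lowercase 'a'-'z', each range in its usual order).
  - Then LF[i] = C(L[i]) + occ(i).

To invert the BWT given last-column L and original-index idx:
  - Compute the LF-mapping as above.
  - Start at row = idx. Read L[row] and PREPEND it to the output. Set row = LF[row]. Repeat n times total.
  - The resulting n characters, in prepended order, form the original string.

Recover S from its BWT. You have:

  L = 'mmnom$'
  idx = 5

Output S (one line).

Answer: omnmm$

Derivation:
LF mapping: 1 2 4 5 3 0
Walk LF starting at row 5, prepending L[row]:
  step 1: row=5, L[5]='$', prepend. Next row=LF[5]=0
  step 2: row=0, L[0]='m', prepend. Next row=LF[0]=1
  step 3: row=1, L[1]='m', prepend. Next row=LF[1]=2
  step 4: row=2, L[2]='n', prepend. Next row=LF[2]=4
  step 5: row=4, L[4]='m', prepend. Next row=LF[4]=3
  step 6: row=3, L[3]='o', prepend. Next row=LF[3]=5
Reversed output: omnmm$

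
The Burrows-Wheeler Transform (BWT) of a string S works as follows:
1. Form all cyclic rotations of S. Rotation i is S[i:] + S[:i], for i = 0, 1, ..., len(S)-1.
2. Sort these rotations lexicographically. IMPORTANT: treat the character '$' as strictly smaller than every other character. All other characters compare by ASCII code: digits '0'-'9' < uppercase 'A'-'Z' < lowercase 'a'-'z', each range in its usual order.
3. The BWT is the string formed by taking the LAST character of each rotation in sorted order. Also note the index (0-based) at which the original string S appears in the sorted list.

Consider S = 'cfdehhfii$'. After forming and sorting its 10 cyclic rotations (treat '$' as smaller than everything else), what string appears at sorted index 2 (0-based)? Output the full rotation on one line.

All 10 rotations (rotation i = S[i:]+S[:i]):
  rot[0] = cfdehhfii$
  rot[1] = fdehhfii$c
  rot[2] = dehhfii$cf
  rot[3] = ehhfii$cfd
  rot[4] = hhfii$cfde
  rot[5] = hfii$cfdeh
  rot[6] = fii$cfdehh
  rot[7] = ii$cfdehhf
  rot[8] = i$cfdehhfi
  rot[9] = $cfdehhfii
Sorted (with $ < everything):
  sorted[0] = $cfdehhfii
  sorted[1] = cfdehhfii$
  sorted[2] = dehhfii$cf
  sorted[3] = ehhfii$cfd
  sorted[4] = fdehhfii$c
  sorted[5] = fii$cfdehh
  sorted[6] = hfii$cfdeh
  sorted[7] = hhfii$cfde
  sorted[8] = i$cfdehhfi
  sorted[9] = ii$cfdehhf
sorted[2] = dehhfii$cf

Answer: dehhfii$cf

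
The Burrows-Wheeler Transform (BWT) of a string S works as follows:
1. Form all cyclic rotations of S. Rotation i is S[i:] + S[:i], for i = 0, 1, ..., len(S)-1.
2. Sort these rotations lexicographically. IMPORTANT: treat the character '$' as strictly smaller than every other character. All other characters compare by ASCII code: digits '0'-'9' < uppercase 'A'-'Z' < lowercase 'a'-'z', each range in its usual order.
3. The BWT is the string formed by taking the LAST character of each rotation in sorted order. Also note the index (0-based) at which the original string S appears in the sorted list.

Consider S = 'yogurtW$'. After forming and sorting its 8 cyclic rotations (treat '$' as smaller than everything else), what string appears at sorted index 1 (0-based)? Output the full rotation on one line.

Answer: W$yogurt

Derivation:
All 8 rotations (rotation i = S[i:]+S[:i]):
  rot[0] = yogurtW$
  rot[1] = ogurtW$y
  rot[2] = gurtW$yo
  rot[3] = urtW$yog
  rot[4] = rtW$yogu
  rot[5] = tW$yogur
  rot[6] = W$yogurt
  rot[7] = $yogurtW
Sorted (with $ < everything):
  sorted[0] = $yogurtW
  sorted[1] = W$yogurt
  sorted[2] = gurtW$yo
  sorted[3] = ogurtW$y
  sorted[4] = rtW$yogu
  sorted[5] = tW$yogur
  sorted[6] = urtW$yog
  sorted[7] = yogurtW$
sorted[1] = W$yogurt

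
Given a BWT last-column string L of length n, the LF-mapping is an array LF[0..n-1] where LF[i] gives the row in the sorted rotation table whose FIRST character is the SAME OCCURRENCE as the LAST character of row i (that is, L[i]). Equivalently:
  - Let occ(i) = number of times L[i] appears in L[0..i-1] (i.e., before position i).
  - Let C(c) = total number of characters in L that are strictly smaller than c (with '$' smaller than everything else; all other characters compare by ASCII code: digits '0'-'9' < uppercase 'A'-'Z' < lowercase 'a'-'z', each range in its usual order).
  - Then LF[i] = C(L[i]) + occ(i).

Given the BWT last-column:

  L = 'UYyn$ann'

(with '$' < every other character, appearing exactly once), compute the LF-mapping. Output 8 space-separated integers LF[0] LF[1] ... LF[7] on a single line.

Char counts: '$':1, 'U':1, 'Y':1, 'a':1, 'n':3, 'y':1
C (first-col start): C('$')=0, C('U')=1, C('Y')=2, C('a')=3, C('n')=4, C('y')=7
L[0]='U': occ=0, LF[0]=C('U')+0=1+0=1
L[1]='Y': occ=0, LF[1]=C('Y')+0=2+0=2
L[2]='y': occ=0, LF[2]=C('y')+0=7+0=7
L[3]='n': occ=0, LF[3]=C('n')+0=4+0=4
L[4]='$': occ=0, LF[4]=C('$')+0=0+0=0
L[5]='a': occ=0, LF[5]=C('a')+0=3+0=3
L[6]='n': occ=1, LF[6]=C('n')+1=4+1=5
L[7]='n': occ=2, LF[7]=C('n')+2=4+2=6

Answer: 1 2 7 4 0 3 5 6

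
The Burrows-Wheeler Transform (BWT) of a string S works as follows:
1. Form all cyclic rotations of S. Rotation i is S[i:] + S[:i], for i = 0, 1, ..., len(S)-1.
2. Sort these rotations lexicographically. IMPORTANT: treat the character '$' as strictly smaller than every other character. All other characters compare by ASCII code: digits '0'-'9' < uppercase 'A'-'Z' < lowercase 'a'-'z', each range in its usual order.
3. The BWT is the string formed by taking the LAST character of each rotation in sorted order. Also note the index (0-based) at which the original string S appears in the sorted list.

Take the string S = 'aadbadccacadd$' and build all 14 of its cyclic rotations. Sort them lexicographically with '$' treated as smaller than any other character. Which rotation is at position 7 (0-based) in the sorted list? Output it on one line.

All 14 rotations (rotation i = S[i:]+S[:i]):
  rot[0] = aadbadccacadd$
  rot[1] = adbadccacadd$a
  rot[2] = dbadccacadd$aa
  rot[3] = badccacadd$aad
  rot[4] = adccacadd$aadb
  rot[5] = dccacadd$aadba
  rot[6] = ccacadd$aadbad
  rot[7] = cacadd$aadbadc
  rot[8] = acadd$aadbadcc
  rot[9] = cadd$aadbadcca
  rot[10] = add$aadbadccac
  rot[11] = dd$aadbadccaca
  rot[12] = d$aadbadccacad
  rot[13] = $aadbadccacadd
Sorted (with $ < everything):
  sorted[0] = $aadbadccacadd
  sorted[1] = aadbadccacadd$
  sorted[2] = acadd$aadbadcc
  sorted[3] = adbadccacadd$a
  sorted[4] = adccacadd$aadb
  sorted[5] = add$aadbadccac
  sorted[6] = badccacadd$aad
  sorted[7] = cacadd$aadbadc
  sorted[8] = cadd$aadbadcca
  sorted[9] = ccacadd$aadbad
  sorted[10] = d$aadbadccacad
  sorted[11] = dbadccacadd$aa
  sorted[12] = dccacadd$aadba
  sorted[13] = dd$aadbadccaca
sorted[7] = cacadd$aadbadc

Answer: cacadd$aadbadc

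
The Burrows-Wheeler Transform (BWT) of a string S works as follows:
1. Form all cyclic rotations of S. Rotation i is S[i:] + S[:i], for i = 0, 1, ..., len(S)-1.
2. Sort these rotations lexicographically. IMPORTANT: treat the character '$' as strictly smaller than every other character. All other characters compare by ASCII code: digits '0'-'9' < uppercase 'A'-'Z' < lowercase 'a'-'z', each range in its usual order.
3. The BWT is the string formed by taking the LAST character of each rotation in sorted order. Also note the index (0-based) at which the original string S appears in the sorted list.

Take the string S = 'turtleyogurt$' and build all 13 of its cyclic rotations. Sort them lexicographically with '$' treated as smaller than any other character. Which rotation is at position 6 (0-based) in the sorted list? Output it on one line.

Answer: rtleyogurt$tu

Derivation:
All 13 rotations (rotation i = S[i:]+S[:i]):
  rot[0] = turtleyogurt$
  rot[1] = urtleyogurt$t
  rot[2] = rtleyogurt$tu
  rot[3] = tleyogurt$tur
  rot[4] = leyogurt$turt
  rot[5] = eyogurt$turtl
  rot[6] = yogurt$turtle
  rot[7] = ogurt$turtley
  rot[8] = gurt$turtleyo
  rot[9] = urt$turtleyog
  rot[10] = rt$turtleyogu
  rot[11] = t$turtleyogur
  rot[12] = $turtleyogurt
Sorted (with $ < everything):
  sorted[0] = $turtleyogurt
  sorted[1] = eyogurt$turtl
  sorted[2] = gurt$turtleyo
  sorted[3] = leyogurt$turt
  sorted[4] = ogurt$turtley
  sorted[5] = rt$turtleyogu
  sorted[6] = rtleyogurt$tu
  sorted[7] = t$turtleyogur
  sorted[8] = tleyogurt$tur
  sorted[9] = turtleyogurt$
  sorted[10] = urt$turtleyog
  sorted[11] = urtleyogurt$t
  sorted[12] = yogurt$turtle
sorted[6] = rtleyogurt$tu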